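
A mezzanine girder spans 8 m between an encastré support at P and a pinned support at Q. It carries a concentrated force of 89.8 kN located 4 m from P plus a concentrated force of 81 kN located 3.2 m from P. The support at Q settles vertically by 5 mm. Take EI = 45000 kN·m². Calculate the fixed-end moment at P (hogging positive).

Release the roller at Q. Primary structure: cantilever fixed at P.
Free-end deflection of the primary structure under the applied loading (downward +):
  point load 89.8 at a = 4: Pa²(3L − a)/(6EI) = 4789/EI
  point load 81 at a = 3.2: Pa²(3L − a)/(6EI) = 2875/EI
  δ_0 = 7665/EI
Flexibility coefficient — unit upward force at Q: δ_{QQ} = L³/(3EI) = 170.7/EI.
With EI = 45000 kN·m²: δ_0 = 0.17033 m and δ_{QQ} = 0.003793 m/kN.
Compatibility — the beam at Q must follow the support down by 0.005 m: δ_0 − R_Q·δ_{QQ} = 0.005, so R_Q = (0.17033 − 0.005)/0.003793 = 43.59 kN.
Moment equilibrium about P: M_P = Σ(load moments about P) − R_Q·L = 618.4 − 43.59×8 = 269.7 kN·m.

M_P = 269.7 kN·m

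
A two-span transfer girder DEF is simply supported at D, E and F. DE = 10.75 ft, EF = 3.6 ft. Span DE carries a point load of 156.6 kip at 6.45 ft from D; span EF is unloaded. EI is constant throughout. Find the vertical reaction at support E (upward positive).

Insert a hinge at E; M_E is the redundant, and each span becomes simply supported.
Discontinuity in slope at E on the released structure — sum the simple-span end rotations:
  span DE: point load 156.6 at a = 6.45: Pab(L + a)/(6LEI) = 1158/EI
  relative rotation θ_0 = (1158 + 0)/EI = 1158/EI
A unit hogging moment at E produces rotation L₁/(3EI) + L₂/(3EI) = 4.783/EI.
Slope continuity at E: θ_0 = M_E·4.783/EI, so M_E = 1158/4.783 = 242.1 kip·ft (hogging).
Span DE, ΣM about D with M_E applied at E: R_E^{DE}·10.75 = 1010 + 242.1, so R_E^{DE} = 116.5 kip and R_D = 156.6 − 116.5 = 40.12 kip.
Span EF, ΣM about F: R_E^{EF}·3.6 = 0 + 242.1, so R_E^{EF} = 67.26 kip and R_F = 0 − 67.26 = -67.26 kip.
R_E = 116.5 + 67.26 = 183.7 kip.

R_E = 183.7 kip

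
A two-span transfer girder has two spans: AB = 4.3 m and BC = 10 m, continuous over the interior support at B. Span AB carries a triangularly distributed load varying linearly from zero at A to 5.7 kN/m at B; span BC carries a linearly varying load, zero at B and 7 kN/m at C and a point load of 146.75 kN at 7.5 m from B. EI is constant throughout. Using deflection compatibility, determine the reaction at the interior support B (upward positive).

Insert a hinge at B; M_B is the redundant, and each span becomes simply supported.
End slopes at the hinge B, treating each span as simply supported:
  span AB: triangular load, peak 5.7: w₀L³/(45EI) = 10.07/EI
  span BC: triangular load, peak 7: 7w₀L³/(360EI) = 136.1/EI
  span BC: point load 146.75 at a = 7.5: Pab(L + b)/(6LEI) = 573.2/EI
  relative rotation θ_0 = (10.07 + 709.4)/EI = 719.4/EI
A unit hogging moment at B produces rotation L₁/(3EI) + L₂/(3EI) = 4.767/EI.
Slope continuity at B: θ_0 = M_B·4.767/EI, so M_B = 719.4/4.767 = 150.9 kN·m (hogging).
Span AB, ΣM about A with M_B applied at B: R_B^{AB}·4.3 = 35.13 + 150.9, so R_B^{AB} = 43.27 kN and R_A = 12.26 − 43.27 = -31.01 kN.
Span BC, ΣM about C: R_B^{BC}·10 = 483.5 + 150.9, so R_B^{BC} = 63.45 kN and R_C = 181.8 − 63.45 = 118.3 kN.
R_B = 43.27 + 63.45 = 106.7 kN.

R_B = 106.7 kN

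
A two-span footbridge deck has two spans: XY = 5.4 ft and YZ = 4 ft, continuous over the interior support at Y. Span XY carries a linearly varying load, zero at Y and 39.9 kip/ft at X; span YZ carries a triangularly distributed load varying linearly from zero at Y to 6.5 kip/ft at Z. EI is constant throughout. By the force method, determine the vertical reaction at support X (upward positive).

R_X = 64.12 kip

Take M_Y as the redundant. Released structure: two simple spans XY and YZ with a hinge at Y.
End slopes at the hinge Y, treating each span as simply supported:
  span XY: triangular load, peak 39.9: 7w₀L³/(360EI) = 122.2/EI
  span YZ: triangular load, peak 6.5: 7w₀L³/(360EI) = 8.089/EI
  relative rotation θ_0 = (122.2 + 8.089)/EI = 130.3/EI
A unit hogging moment at Y produces rotation L₁/(3EI) + L₂/(3EI) = 3.133/EI.
Compatibility: M_Y·(L₁+L₂)/(3EI) = θ_0, giving M_Y = 41.57 kip·ft (hogging).
Span XY, ΣM about X with M_Y applied at Y: R_Y^{XY}·5.4 = 193.9 + 41.57, so R_Y^{XY} = 43.61 kip and R_X = 107.7 − 43.61 = 64.12 kip.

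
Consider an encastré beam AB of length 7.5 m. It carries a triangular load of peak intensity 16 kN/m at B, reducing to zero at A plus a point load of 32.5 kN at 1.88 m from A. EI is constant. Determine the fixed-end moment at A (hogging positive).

M_A = 64.31 kN·m

Take the two fixed-end moments M_A, M_B as redundants; the released structure is the simple span AB.
On the primary (simply-supported) span, the end slopes from the loading are:
  at A: triangular load, peak 16: 7w₀L³/(360EI) = 131.2/EI
  at B: triangular load, peak 16: w₀L³/(45EI) = 150/EI
  at A: point load 32.5 at a = 1.88: Pab(L + b)/(6LEI) = 100.1/EI
  at B: point load 32.5 at a = 1.88: Pab(L + a)/(6LEI) = 71.58/EI
  θ_A0 = 231.4/EI,  θ_B0 = 221.6/EI
Flexibility coefficients: a unit moment at one end gives L/(3EI) there and L/(6EI) at the far end, so f₁₁ = f₂₂ = 2.5/EI and f₁₂ = f₂₁ = 1.25/EI.
Compatibility — zero rotation at each built-in end:
  2.5 M_A + 1.25 M_B = 231.4
  1.25 M_A + 2.5 M_B = 221.6
Solving the pair gives M_A = 64.31 kN·m and M_B = 56.48 kN·m (hogging).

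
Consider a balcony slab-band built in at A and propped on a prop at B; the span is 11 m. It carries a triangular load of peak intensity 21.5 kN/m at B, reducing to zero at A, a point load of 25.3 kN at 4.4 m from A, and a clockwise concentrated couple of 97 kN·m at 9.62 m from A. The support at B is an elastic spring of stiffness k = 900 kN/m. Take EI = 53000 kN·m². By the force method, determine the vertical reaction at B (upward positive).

Choose R_B as the redundant. The primary structure is the cantilever fixed at A.
Deflection at B on the released cantilever, summing each load's contribution:
  triangular load, peak 21.5 at the free end: 11w₀L⁴/(120EI) = 28855/EI
  point load 25.3 at a = 4.4: Pa²(3L − a)/(6EI) = 2335/EI
  clockwise couple 97 at a = 9.62: M₀a(2L − a)/(2EI) = 5776/EI
  δ_0 = 36966/EI
Tip deflection under a unit load at B: L³/(3EI) = 443.7/EI.
With EI = 53000 kN·m²: δ_0 = 0.69747 m and δ_{BB} = 0.008371 m/kN.
Compatibility — the spring shortens by R_B/k under the reaction it provides: δ_0 − R_B·δ_{BB} = R_B/k. With 1/k = 0.001111 m/kN, R_B = δ_0 / (δ_{BB} + 1/k) = 0.69747 / (0.008371 + 0.001111) = 73.56 kN.

R_B = 73.56 kN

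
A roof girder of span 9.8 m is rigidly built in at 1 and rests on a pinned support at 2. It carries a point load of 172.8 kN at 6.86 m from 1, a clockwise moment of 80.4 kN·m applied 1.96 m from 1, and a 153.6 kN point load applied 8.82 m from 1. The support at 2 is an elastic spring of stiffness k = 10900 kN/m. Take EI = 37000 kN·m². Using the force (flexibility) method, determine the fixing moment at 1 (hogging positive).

M_1 = 367 kN·m

Release the roller at 2. Primary structure: cantilever fixed at 1.
Primary-structure tip deflection at 2 by superposition:
  point load 172.8 at a = 6.86: Pa²(3L − a)/(6EI) = 30549/EI
  clockwise couple 80.4 at a = 1.96: M₀a(2L − a)/(2EI) = 1390/EI
  point load 153.6 at a = 8.82: Pa²(3L − a)/(6EI) = 40985/EI
  δ_0 = 72923/EI
Flexibility coefficient — unit upward force at 2: δ_{22} = L³/(3EI) = 313.7/EI.
With EI = 37000 kN·m²: δ_0 = 1.9709 m and δ_{22} = 0.008479 m/kN.
Compatibility — the spring shortens by R_2/k under the reaction it provides: δ_0 − R_2·δ_{22} = R_2/k. With 1/k = 0.000092 m/kN, R_2 = δ_0 / (δ_{22} + 1/k) = 1.9709 / (0.008479 + 0.000092) = 230 kN.
Moment equilibrium about 1: M_1 = Σ(load moments about 1) − R_2·L = 2621 − 230×9.8 = 367 kN·m.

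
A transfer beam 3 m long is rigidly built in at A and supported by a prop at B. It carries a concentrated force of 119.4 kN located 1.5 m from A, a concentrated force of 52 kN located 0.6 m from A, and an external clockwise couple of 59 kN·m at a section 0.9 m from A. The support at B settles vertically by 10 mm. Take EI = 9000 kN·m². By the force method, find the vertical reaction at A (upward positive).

Take the reaction at B as the redundant and release it; the primary structure is a cantilever fixed at A.
Downward deflection at the released point B due to the loads:
  point load 119.4 at a = 1.5: Pa²(3L − a)/(6EI) = 335.8/EI
  point load 52 at a = 0.6: Pa²(3L − a)/(6EI) = 26.21/EI
  clockwise couple 59 at a = 0.9: M₀a(2L − a)/(2EI) = 135.4/EI
  δ_0 = 497.4/EI
Flexibility coefficient — unit upward force at B: δ_{BB} = L³/(3EI) = 9/EI.
With EI = 9000 kN·m²: δ_0 = 0.055269 m and δ_{BB} = 0.001 m/kN.
Compatibility — the beam at B must follow the support down by 0.01 m: δ_0 − R_B·δ_{BB} = 0.01, so R_B = (0.055269 − 0.01)/0.001 = 45.27 kN.
Vertical equilibrium: R_A = ΣP − R_B = 171.4 − 45.27 = 126.1 kN.

R_A = 126.1 kN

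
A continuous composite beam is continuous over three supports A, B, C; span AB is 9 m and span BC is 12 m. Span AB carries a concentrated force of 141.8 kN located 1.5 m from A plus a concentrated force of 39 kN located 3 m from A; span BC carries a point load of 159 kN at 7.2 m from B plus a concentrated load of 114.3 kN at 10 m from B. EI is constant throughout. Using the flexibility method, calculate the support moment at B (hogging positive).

M_B = 313.3 kN·m

Take M_B as the redundant. Released structure: two simple spans AB and BC with a hinge at B.
End slopes at the hinge B, treating each span as simply supported:
  span AB: point load 141.8 at a = 1.5: Pab(L + a)/(6LEI) = 310.2/EI
  span AB: point load 39 at a = 3: Pab(L + a)/(6LEI) = 156/EI
  span BC: point load 159 at a = 7.2: Pab(L + b)/(6LEI) = 1282/EI
  span BC: point load 114.3 at a = 10: Pab(L + b)/(6LEI) = 444.5/EI
  relative rotation θ_0 = (466.2 + 1727)/EI = 2193/EI
A unit hogging moment at B produces rotation L₁/(3EI) + L₂/(3EI) = 7/EI.
Compatibility: M_B·(L₁+L₂)/(3EI) = θ_0, giving M_B = 313.3 kN·m (hogging).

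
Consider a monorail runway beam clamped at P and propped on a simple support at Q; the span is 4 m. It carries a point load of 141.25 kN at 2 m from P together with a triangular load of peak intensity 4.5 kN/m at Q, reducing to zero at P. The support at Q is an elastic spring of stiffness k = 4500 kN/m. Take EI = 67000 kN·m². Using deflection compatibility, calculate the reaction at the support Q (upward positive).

Take the reaction at Q as the redundant and release it; the primary structure is a cantilever fixed at P.
Deflection at Q on the released cantilever, summing each load's contribution:
  point load 141.25 at a = 2: Pa²(3L − a)/(6EI) = 941.7/EI
  triangular load, peak 4.5 at the free end: 11w₀L⁴/(120EI) = 105.6/EI
  δ_0 = 1047/EI
Tip deflection under a unit load at Q: L³/(3EI) = 21.33/EI.
With EI = 67000 kN·m²: δ_0 = 0.015631 m and δ_{QQ} = 0.000318 m/kN.
Compatibility — the spring shortens by R_Q/k under the reaction it provides: δ_0 − R_Q·δ_{QQ} = R_Q/k. With 1/k = 0.000222 m/kN, R_Q = δ_0 / (δ_{QQ} + 1/k) = 0.015631 / (0.000318 + 0.000222) = 28.91 kN.

R_Q = 28.91 kN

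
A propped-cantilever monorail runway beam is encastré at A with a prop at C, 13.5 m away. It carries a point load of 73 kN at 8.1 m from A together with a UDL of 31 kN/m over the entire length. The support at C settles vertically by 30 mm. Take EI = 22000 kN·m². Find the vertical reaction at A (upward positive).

R_A = 303.8 kN

Release the roller at C. Primary structure: cantilever fixed at A.
Free-end deflection of the primary structure under the applied loading (downward +):
  point load 73 at a = 8.1: Pa²(3L − a)/(6EI) = 25863/EI
  UDL 31: wL⁴/(8EI) = 128708/EI
  δ_0 = 154572/EI
Flexibility coefficient — unit upward force at C: δ_{CC} = L³/(3EI) = 820.1/EI.
With EI = 22000 kN·m²: δ_0 = 7.026 m and δ_{CC} = 0.037278 m/kN.
Compatibility — the beam at C must follow the support down by 0.03 m: δ_0 − R_C·δ_{CC} = 0.03, so R_C = (7.026 − 0.03)/0.037278 = 187.7 kN.
Vertical equilibrium: R_A = ΣP − R_C = 491.5 − 187.7 = 303.8 kN.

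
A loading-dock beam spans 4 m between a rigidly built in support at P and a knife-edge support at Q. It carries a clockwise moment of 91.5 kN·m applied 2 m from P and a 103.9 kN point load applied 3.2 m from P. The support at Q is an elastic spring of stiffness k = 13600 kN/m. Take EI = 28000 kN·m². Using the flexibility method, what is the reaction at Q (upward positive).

R_Q = 90.18 kN

Take the reaction at Q as the redundant and release it; the primary structure is a cantilever fixed at P.
Deflection at Q on the released cantilever, summing each load's contribution:
  clockwise couple 91.5 at a = 2: M₀a(2L − a)/(2EI) = 549/EI
  point load 103.9 at a = 3.2: Pa²(3L − a)/(6EI) = 1560/EI
  δ_0 = 2109/EI
Tip deflection under a unit load at Q: L³/(3EI) = 21.33/EI.
With EI = 28000 kN·m²: δ_0 = 0.075337 m and δ_{QQ} = 0.000762 m/kN.
Compatibility — the spring shortens by R_Q/k under the reaction it provides: δ_0 − R_Q·δ_{QQ} = R_Q/k. With 1/k = 0.000074 m/kN, R_Q = δ_0 / (δ_{QQ} + 1/k) = 0.075337 / (0.000762 + 0.000074) = 90.18 kN.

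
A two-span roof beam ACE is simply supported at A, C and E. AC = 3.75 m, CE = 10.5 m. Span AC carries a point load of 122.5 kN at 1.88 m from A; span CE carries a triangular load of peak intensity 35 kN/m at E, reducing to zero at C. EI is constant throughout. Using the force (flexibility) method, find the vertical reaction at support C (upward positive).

Release continuity at C by inserting a hinge; the redundant is the internal moment M_C. The primary structure is two simply-supported spans AC and CE.
End slopes at the hinge C, treating each span as simply supported:
  span AC: point load 122.5 at a = 1.88: Pab(L + a)/(6LEI) = 107.8/EI
  span CE: triangular load, peak 35: 7w₀L³/(360EI) = 787.8/EI
  relative rotation θ_0 = (107.8 + 787.8)/EI = 895.6/EI
A unit hogging moment at C produces rotation L₁/(3EI) + L₂/(3EI) = 4.75/EI.
Compatibility: M_C·(L₁+L₂)/(3EI) = θ_0, giving M_C = 188.5 kN·m (hogging).
Span AC, ΣM about A with M_C applied at C: R_C^{AC}·3.75 = 230.3 + 188.5, so R_C^{AC} = 111.7 kN and R_A = 122.5 − 111.7 = 10.81 kN.
Span CE, ΣM about E: R_C^{CE}·10.5 = 643.1 + 188.5, so R_C^{CE} = 79.21 kN and R_E = 183.8 − 79.21 = 104.5 kN.
R_C = 111.7 + 79.21 = 190.9 kN.

R_C = 190.9 kN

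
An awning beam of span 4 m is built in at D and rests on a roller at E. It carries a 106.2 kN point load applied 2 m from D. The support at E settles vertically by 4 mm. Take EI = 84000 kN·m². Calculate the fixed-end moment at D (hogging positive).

M_D = 142.6 kN·m

Choose R_E as the redundant. The primary structure is the cantilever fixed at D.
Deflection at E on the released cantilever, summing each load's contribution:
  point load 106.2 at a = 2: Pa²(3L − a)/(6EI) = 708/EI
Tip deflection under a unit load at E: L³/(3EI) = 21.33/EI.
With EI = 84000 kN·m²: δ_0 = 0.008429 m and δ_{EE} = 0.000254 m/kN.
Compatibility — the beam at E must follow the support down by 0.004 m: δ_0 − R_E·δ_{EE} = 0.004, so R_E = (0.008429 − 0.004)/0.000254 = 17.44 kN.
Moment equilibrium about D: M_D = Σ(load moments about D) − R_E·L = 212.4 − 17.44×4 = 142.6 kN·m.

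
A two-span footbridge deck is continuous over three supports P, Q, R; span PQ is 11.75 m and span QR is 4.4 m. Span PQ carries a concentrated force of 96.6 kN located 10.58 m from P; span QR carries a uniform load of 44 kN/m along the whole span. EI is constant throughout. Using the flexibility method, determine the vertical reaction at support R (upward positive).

R_R = 74.22 kN

Take M_Q as the redundant. Released structure: two simple spans PQ and QR with a hinge at Q.
Discontinuity in slope at Q on the released structure — sum the simple-span end rotations:
  span PQ: point load 96.6 at a = 10.58: Pab(L + a)/(6LEI) = 378.7/EI
  span QR: UDL 44: wL³/(24EI) = 156.2/EI
  relative rotation θ_0 = (378.7 + 156.2)/EI = 534.9/EI
A unit hogging moment at Q produces rotation L₁/(3EI) + L₂/(3EI) = 5.383/EI.
Slope continuity at Q: θ_0 = M_Q·5.383/EI, so M_Q = 534.9/5.383 = 99.37 kN·m (hogging).
Span QR, ΣM about R: R_Q^{QR}·4.4 = 425.9 + 99.37, so R_Q^{QR} = 119.4 kN and R_R = 193.6 − 119.4 = 74.22 kN.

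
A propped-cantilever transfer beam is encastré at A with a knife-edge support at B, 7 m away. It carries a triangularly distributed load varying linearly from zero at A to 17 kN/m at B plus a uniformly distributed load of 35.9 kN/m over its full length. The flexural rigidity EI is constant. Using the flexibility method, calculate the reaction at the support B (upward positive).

R_B = 127 kN

Take the reaction at B as the redundant and release it; the primary structure is a cantilever fixed at A.
Downward deflection at the released point B due to the loads:
  triangular load, peak 17 at the free end: 11w₀L⁴/(120EI) = 3742/EI
  UDL 35.9: wL⁴/(8EI) = 10774/EI
  δ_0 = 14516/EI
Tip deflection under a unit load at B: L³/(3EI) = 114.3/EI.
The prop prevents deflection at B: R_B = δ_0/δ_{BB} = 14516/114.3 = 127 kN.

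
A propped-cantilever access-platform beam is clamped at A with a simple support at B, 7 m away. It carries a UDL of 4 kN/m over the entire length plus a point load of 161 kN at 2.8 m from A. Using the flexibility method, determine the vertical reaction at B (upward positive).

Take the reaction at B as the redundant and release it; the primary structure is a cantilever fixed at A.
Deflection at B on the released cantilever, summing each load's contribution:
  UDL 4: wL⁴/(8EI) = 1200/EI
  point load 161 at a = 2.8: Pa²(3L − a)/(6EI) = 3829/EI
  δ_0 = 5029/EI
Flexibility coefficient — unit upward force at B: δ_{BB} = L³/(3EI) = 114.3/EI.
The prop prevents deflection at B: R_B = δ_0/δ_{BB} = 5029/114.3 = 43.99 kN.

R_B = 43.99 kN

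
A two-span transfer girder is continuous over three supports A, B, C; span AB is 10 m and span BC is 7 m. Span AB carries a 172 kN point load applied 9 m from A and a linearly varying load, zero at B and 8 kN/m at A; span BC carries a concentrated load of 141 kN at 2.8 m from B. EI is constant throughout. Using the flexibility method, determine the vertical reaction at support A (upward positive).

Insert a hinge at B; M_B is the redundant, and each span becomes simply supported.
Rotations at B on the released spans (each span's end-slope, ×1/EI):
  span AB: point load 172 at a = 9: Pab(L + a)/(6LEI) = 490.2/EI
  span AB: triangular load, peak 8: 7w₀L³/(360EI) = 155.6/EI
  span BC: point load 141 at a = 2.8: Pab(L + b)/(6LEI) = 442.2/EI
  relative rotation θ_0 = (645.8 + 442.2)/EI = 1088/EI
A unit hogging moment at B produces rotation L₁/(3EI) + L₂/(3EI) = 5.667/EI.
Compatibility: M_B·(L₁+L₂)/(3EI) = θ_0, giving M_B = 192 kN·m (hogging).
Span AB, ΣM about A with M_B applied at B: R_B^{AB}·10 = 1681 + 192, so R_B^{AB} = 187.3 kN and R_A = 212 − 187.3 = 24.67 kN.

R_A = 24.67 kN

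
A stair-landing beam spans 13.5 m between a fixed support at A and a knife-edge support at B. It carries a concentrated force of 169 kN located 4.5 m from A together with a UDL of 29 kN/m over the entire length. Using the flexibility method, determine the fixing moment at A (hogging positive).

M_A = 1083 kN·m

Release the roller at B. Primary structure: cantilever fixed at A.
Free-end deflection of the primary structure under the applied loading (downward +):
  point load 169 at a = 4.5: Pa²(3L − a)/(6EI) = 20534/EI
  UDL 29: wL⁴/(8EI) = 120405/EI
  δ_0 = 140938/EI
Tip deflection under a unit load at B: L³/(3EI) = 820.1/EI.
The prop prevents deflection at B: R_B = δ_0/δ_{BB} = 140938/820.1 = 171.8 kN.
Moment equilibrium about A: M_A = Σ(load moments about A) − R_B·L = 3403 − 171.8×13.5 = 1083 kN·m.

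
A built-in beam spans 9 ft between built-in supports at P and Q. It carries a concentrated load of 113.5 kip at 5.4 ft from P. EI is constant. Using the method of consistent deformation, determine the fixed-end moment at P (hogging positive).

M_P = 98.06 kip·ft

Release both end moments; the primary structure is a simply-supported span PQ with redundants M_P and M_Q.
End rotations of the released simple span under the applied load (×1/EI):
  at P: point load 113.5 at a = 5.4: Pab(L + b)/(6LEI) = 514.8/EI
  at Q: point load 113.5 at a = 5.4: Pab(L + a)/(6LEI) = 588.4/EI
  θ_P0 = 514.8/EI,  θ_Q0 = 588.4/EI
Flexibility coefficients: a unit moment at one end gives L/(3EI) there and L/(6EI) at the far end, so f₁₁ = f₂₂ = 3/EI and f₁₂ = f₂₁ = 1.5/EI.
Compatibility — zero rotation at each built-in end:
  3 M_P + 1.5 M_Q = 514.8
  1.5 M_P + 3 M_Q = 588.4
Solving the pair gives M_P = 98.06 kip·ft and M_Q = 147.1 kip·ft (hogging).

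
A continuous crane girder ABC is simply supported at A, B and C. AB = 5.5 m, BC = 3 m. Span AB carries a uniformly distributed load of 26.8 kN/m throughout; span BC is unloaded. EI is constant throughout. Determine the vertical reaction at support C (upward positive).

R_C = -21.86 kN

Take M_B as the redundant. Released structure: two simple spans AB and BC with a hinge at B.
End slopes at the hinge B, treating each span as simply supported:
  span AB: UDL 26.8: wL³/(24EI) = 185.8/EI
  relative rotation θ_0 = (185.8 + 0)/EI = 185.8/EI
A unit hogging moment at B produces rotation L₁/(3EI) + L₂/(3EI) = 2.833/EI.
Slope continuity at B: θ_0 = M_B·2.833/EI, so M_B = 185.8/2.833 = 65.57 kN·m (hogging).
Span BC, ΣM about C: R_B^{BC}·3 = 0 + 65.57, so R_B^{BC} = 21.86 kN and R_C = 0 − 21.86 = -21.86 kN.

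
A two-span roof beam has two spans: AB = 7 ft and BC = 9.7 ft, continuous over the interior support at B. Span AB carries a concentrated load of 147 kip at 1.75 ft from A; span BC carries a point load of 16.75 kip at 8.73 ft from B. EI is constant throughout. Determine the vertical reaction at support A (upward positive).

R_A = 102.4 kip

Take M_B as the redundant. Released structure: two simple spans AB and BC with a hinge at B.
End slopes at the hinge B, treating each span as simply supported:
  span AB: point load 147 at a = 1.75: Pab(L + a)/(6LEI) = 281.4/EI
  span BC: point load 16.75 at a = 8.73: Pab(L + b)/(6LEI) = 26/EI
  relative rotation θ_0 = (281.4 + 26)/EI = 307.4/EI
A unit hogging moment at B produces rotation L₁/(3EI) + L₂/(3EI) = 5.567/EI.
Slope continuity at B: θ_0 = M_B·5.567/EI, so M_B = 307.4/5.567 = 55.22 kip·ft (hogging).
Span AB, ΣM about A with M_B applied at B: R_B^{AB}·7 = 257.2 + 55.22, so R_B^{AB} = 44.64 kip and R_A = 147 − 44.64 = 102.4 kip.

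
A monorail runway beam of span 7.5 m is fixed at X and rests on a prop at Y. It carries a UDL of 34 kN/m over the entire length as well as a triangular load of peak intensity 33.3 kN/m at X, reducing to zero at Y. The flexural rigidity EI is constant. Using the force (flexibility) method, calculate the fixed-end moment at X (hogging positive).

Release the roller at Y. Primary structure: cantilever fixed at X.
Deflection at Y on the released cantilever, summing each load's contribution:
  UDL 34: wL⁴/(8EI) = 13447/EI
  triangular load, peak 33.3 at the fixed end: w₀L⁴/(30EI) = 3512/EI
  δ_0 = 16959/EI
Flexibility coefficient — unit upward force at Y: δ_{YY} = L³/(3EI) = 140.6/EI.
Compatibility at Y: δ_0 − R_Y·δ_{YY} = 0, so R_Y = 16959/140.6 = 120.6 kN.
Moment equilibrium about X: M_X = Σ(load moments about X) − R_Y·L = 1268 − 120.6×7.5 = 363.9 kN·m.

M_X = 363.9 kN·m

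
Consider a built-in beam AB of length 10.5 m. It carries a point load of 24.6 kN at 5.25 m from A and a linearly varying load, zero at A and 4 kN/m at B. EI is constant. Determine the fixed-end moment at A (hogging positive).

Take the two fixed-end moments M_A, M_B as redundants; the released structure is the simple span AB.
Simple-span end rotations at A and B under the given loads:
  at A: point load 24.6 at a = 5.25: Pab(L + b)/(6LEI) = 169.5/EI
  at B: point load 24.6 at a = 5.25: Pab(L + a)/(6LEI) = 169.5/EI
  at A: triangular load, peak 4: 7w₀L³/(360EI) = 90.04/EI
  at B: triangular load, peak 4: w₀L³/(45EI) = 102.9/EI
  θ_A0 = 259.5/EI,  θ_B0 = 272.4/EI
Flexibility coefficients: a unit moment at one end gives L/(3EI) there and L/(6EI) at the far end, so f₁₁ = f₂₂ = 3.5/EI and f₁₂ = f₂₁ = 1.75/EI.
Compatibility — zero rotation at each built-in end:
  3.5 M_A + 1.75 M_B = 259.5
  1.75 M_A + 3.5 M_B = 272.4
Solving the pair gives M_A = 46.99 kN·m and M_B = 54.34 kN·m (hogging).

M_A = 46.99 kN·m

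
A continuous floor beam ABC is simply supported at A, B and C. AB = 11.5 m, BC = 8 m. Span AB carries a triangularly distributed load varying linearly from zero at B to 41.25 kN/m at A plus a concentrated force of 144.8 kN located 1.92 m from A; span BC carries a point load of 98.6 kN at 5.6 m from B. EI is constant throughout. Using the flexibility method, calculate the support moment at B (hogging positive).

M_B = 311.5 kN·m

Take M_B as the redundant. Released structure: two simple spans AB and BC with a hinge at B.
Discontinuity in slope at B on the released structure — sum the simple-span end rotations:
  span AB: triangular load, peak 41.25: 7w₀L³/(360EI) = 1220/EI
  span AB: point load 144.8 at a = 1.92: Pab(L + a)/(6LEI) = 518/EI
  span BC: point load 98.6 at a = 5.6: Pab(L + b)/(6LEI) = 287.1/EI
  relative rotation θ_0 = (1738 + 287.1)/EI = 2025/EI
A unit hogging moment at B produces rotation L₁/(3EI) + L₂/(3EI) = 6.5/EI.
Compatibility: M_B·(L₁+L₂)/(3EI) = θ_0, giving M_B = 311.5 kN·m (hogging).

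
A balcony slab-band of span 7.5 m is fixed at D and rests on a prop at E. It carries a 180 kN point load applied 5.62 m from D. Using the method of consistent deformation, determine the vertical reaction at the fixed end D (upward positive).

R_D = 66.26 kN

Choose R_E as the redundant. The primary structure is the cantilever fixed at D.
Primary-structure tip deflection at E by superposition:
  point load 180 at a = 5.62: Pa²(3L − a)/(6EI) = 15994/EI
Flexibility coefficient — unit upward force at E: δ_{EE} = L³/(3EI) = 140.6/EI.
The prop prevents deflection at E: R_E = δ_0/δ_{EE} = 15994/140.6 = 113.7 kN.
Vertical equilibrium: R_D = ΣP − R_E = 180 − 113.7 = 66.26 kN.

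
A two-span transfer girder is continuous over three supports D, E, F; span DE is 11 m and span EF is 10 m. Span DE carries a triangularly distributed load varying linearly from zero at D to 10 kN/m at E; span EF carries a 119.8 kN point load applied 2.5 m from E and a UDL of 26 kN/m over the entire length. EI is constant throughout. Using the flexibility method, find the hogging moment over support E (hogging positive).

Take M_E as the redundant. Released structure: two simple spans DE and EF with a hinge at E.
End slopes at the hinge E, treating each span as simply supported:
  span DE: triangular load, peak 10: w₀L³/(45EI) = 295.8/EI
  span EF: point load 119.8 at a = 2.5: Pab(L + b)/(6LEI) = 655.2/EI
  span EF: UDL 26: wL³/(24EI) = 1083/EI
  relative rotation θ_0 = (295.8 + 1738)/EI = 2034/EI
A unit hogging moment at E produces rotation L₁/(3EI) + L₂/(3EI) = 7/EI.
Compatibility: M_E·(L₁+L₂)/(3EI) = θ_0, giving M_E = 290.6 kN·m (hogging).

M_E = 290.6 kN·m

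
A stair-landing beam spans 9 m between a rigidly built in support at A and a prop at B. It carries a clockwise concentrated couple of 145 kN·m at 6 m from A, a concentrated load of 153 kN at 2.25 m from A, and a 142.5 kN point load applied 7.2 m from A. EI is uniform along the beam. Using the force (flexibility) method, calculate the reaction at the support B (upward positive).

R_B = 134.9 kN

Release the roller at B. Primary structure: cantilever fixed at A.
Primary-structure tip deflection at B by superposition:
  clockwise couple 145 at a = 6: M₀a(2L − a)/(2EI) = 5220/EI
  point load 153 at a = 2.25: Pa²(3L − a)/(6EI) = 3195/EI
  point load 142.5 at a = 7.2: Pa²(3L − a)/(6EI) = 24378/EI
  δ_0 = 32793/EI
Tip deflection under a unit load at B: L³/(3EI) = 243/EI.
Compatibility at B: δ_0 − R_B·δ_{BB} = 0, so R_B = 32793/243 = 134.9 kN.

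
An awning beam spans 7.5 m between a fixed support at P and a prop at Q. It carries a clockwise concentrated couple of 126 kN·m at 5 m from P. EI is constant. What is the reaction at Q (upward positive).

Choose R_Q as the redundant. The primary structure is the cantilever fixed at P.
Free-end deflection of the primary structure under the applied loading (downward +):
  clockwise couple 126 at a = 5: M₀a(2L − a)/(2EI) = 3150/EI
Flexibility coefficient — unit upward force at Q: δ_{QQ} = L³/(3EI) = 140.6/EI.
Compatibility at Q: δ_0 − R_Q·δ_{QQ} = 0, so R_Q = 3150/140.6 = 22.4 kN.

R_Q = 22.4 kN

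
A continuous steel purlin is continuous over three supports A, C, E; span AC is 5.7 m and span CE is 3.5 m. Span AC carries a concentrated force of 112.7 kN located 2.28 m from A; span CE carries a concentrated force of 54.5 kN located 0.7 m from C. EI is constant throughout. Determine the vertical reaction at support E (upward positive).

R_E = -11.19 kN

Release continuity at C by inserting a hinge; the redundant is the internal moment M_C. The primary structure is two simply-supported spans AC and CE.
End slopes at the hinge C, treating each span as simply supported:
  span AC: point load 112.7 at a = 2.28: Pab(L + a)/(6LEI) = 205.1/EI
  span CE: point load 54.5 at a = 0.7: Pab(L + b)/(6LEI) = 32.05/EI
  relative rotation θ_0 = (205.1 + 32.05)/EI = 237.1/EI
A unit hogging moment at C produces rotation L₁/(3EI) + L₂/(3EI) = 3.067/EI.
Compatibility: M_C·(L₁+L₂)/(3EI) = θ_0, giving M_C = 77.31 kN·m (hogging).
Span CE, ΣM about E: R_C^{CE}·3.5 = 152.6 + 77.31, so R_C^{CE} = 65.69 kN and R_E = 54.5 − 65.69 = -11.19 kN.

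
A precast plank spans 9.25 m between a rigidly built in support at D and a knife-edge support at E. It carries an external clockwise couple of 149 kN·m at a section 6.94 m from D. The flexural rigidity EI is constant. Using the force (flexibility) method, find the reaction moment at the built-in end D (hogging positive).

Choose R_E as the redundant. The primary structure is the cantilever fixed at D.
Deflection at E on the released cantilever, summing each load's contribution:
  clockwise couple 149 at a = 6.94: M₀a(2L − a)/(2EI) = 5977/EI
Flexibility coefficient — unit upward force at E: δ_{EE} = L³/(3EI) = 263.8/EI.
Compatibility at E: δ_0 − R_E·δ_{EE} = 0, so R_E = 5977/263.8 = 22.66 kN.
Moment equilibrium about D: M_D = Σ(load moments about D) − R_E·L = 149 − 22.66×9.25 = -60.56 kN·m.

M_D = -60.56 kN·m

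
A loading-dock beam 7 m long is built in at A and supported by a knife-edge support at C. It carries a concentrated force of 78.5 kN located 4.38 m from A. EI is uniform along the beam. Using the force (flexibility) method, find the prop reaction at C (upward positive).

Remove the prop at C; the released (primary) structure is a cantilever built in at A.
Primary-structure tip deflection at C by superposition:
  point load 78.5 at a = 4.38: Pa²(3L − a)/(6EI) = 4172/EI
Tip deflection under a unit load at C: L³/(3EI) = 114.3/EI.
Compatibility at C: δ_0 − R_C·δ_{CC} = 0, so R_C = 4172/114.3 = 36.49 kN.

R_C = 36.49 kN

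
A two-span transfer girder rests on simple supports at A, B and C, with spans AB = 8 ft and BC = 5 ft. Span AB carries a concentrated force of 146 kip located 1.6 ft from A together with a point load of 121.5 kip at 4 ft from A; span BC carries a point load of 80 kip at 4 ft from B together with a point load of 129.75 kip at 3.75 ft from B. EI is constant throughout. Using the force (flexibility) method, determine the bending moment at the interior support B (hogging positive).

Release continuity at B by inserting a hinge; the redundant is the internal moment M_B. The primary structure is two simply-supported spans AB and BC.
Discontinuity in slope at B on the released structure — sum the simple-span end rotations:
  span AB: point load 146 at a = 1.6: Pab(L + a)/(6LEI) = 299/EI
  span AB: point load 121.5 at a = 4: Pab(L + a)/(6LEI) = 486/EI
  span BC: point load 80 at a = 4: Pab(L + b)/(6LEI) = 64/EI
  span BC: point load 129.75 at a = 3.75: Pab(L + b)/(6LEI) = 126.7/EI
  relative rotation θ_0 = (785 + 190.7)/EI = 975.7/EI
A unit hogging moment at B produces rotation L₁/(3EI) + L₂/(3EI) = 4.333/EI.
Slope continuity at B: θ_0 = M_B·4.333/EI, so M_B = 975.7/4.333 = 225.2 kip·ft (hogging).

M_B = 225.2 kip·ft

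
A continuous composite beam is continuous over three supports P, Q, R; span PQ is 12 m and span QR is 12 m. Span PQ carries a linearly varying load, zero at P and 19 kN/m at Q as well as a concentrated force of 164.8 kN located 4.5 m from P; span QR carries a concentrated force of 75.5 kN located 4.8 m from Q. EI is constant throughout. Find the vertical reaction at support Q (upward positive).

R_Q = 239.4 kN

Insert a hinge at Q; M_Q is the redundant, and each span becomes simply supported.
Rotations at Q on the released spans (each span's end-slope, ×1/EI):
  span PQ: triangular load, peak 19: w₀L³/(45EI) = 729.6/EI
  span PQ: point load 164.8 at a = 4.5: Pab(L + a)/(6LEI) = 1275/EI
  span QR: point load 75.5 at a = 4.8: Pab(L + b)/(6LEI) = 695.8/EI
  relative rotation θ_0 = (2004 + 695.8)/EI = 2700/EI
A unit hogging moment at Q produces rotation L₁/(3EI) + L₂/(3EI) = 8/EI.
Slope continuity at Q: θ_0 = M_Q·8/EI, so M_Q = 2700/8 = 337.5 kN·m (hogging).
Span PQ, ΣM about P with M_Q applied at Q: R_Q^{PQ}·12 = 1654 + 337.5, so R_Q^{PQ} = 165.9 kN and R_P = 278.8 − 165.9 = 112.9 kN.
Span QR, ΣM about R: R_Q^{QR}·12 = 543.6 + 337.5, so R_Q^{QR} = 73.43 kN and R_R = 75.5 − 73.43 = 2.075 kN.
R_Q = 165.9 + 73.43 = 239.4 kN.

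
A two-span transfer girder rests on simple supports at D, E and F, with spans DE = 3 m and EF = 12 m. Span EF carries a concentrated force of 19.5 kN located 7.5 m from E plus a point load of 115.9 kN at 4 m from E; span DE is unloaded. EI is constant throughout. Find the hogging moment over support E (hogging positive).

Insert a hinge at E; M_E is the redundant, and each span becomes simply supported.
End slopes at the hinge E, treating each span as simply supported:
  span EF: point load 19.5 at a = 7.5: Pab(L + b)/(6LEI) = 150.8/EI
  span EF: point load 115.9 at a = 4: Pab(L + b)/(6LEI) = 1030/EI
  relative rotation θ_0 = (0 + 1181)/EI = 1181/EI
A unit hogging moment at E produces rotation L₁/(3EI) + L₂/(3EI) = 5/EI.
Compatibility: M_E·(L₁+L₂)/(3EI) = θ_0, giving M_E = 236.2 kN·m (hogging).

M_E = 236.2 kN·m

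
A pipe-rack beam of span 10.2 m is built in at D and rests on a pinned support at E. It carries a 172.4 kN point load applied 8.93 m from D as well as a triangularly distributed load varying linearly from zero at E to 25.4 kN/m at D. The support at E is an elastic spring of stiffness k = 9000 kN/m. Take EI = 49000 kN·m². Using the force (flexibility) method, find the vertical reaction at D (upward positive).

R_D = 138.2 kN

Choose R_E as the redundant. The primary structure is the cantilever fixed at D.
Downward deflection at the released point E due to the loads:
  point load 172.4 at a = 8.93: Pa²(3L − a)/(6EI) = 49653/EI
  triangular load, peak 25.4 at the fixed end: w₀L⁴/(30EI) = 9165/EI
  δ_0 = 58818/EI
Flexibility coefficient — unit upward force at E: δ_{EE} = L³/(3EI) = 353.7/EI.
With EI = 49000 kN·m²: δ_0 = 1.2004 m and δ_{EE} = 0.007219 m/kN.
Compatibility — the spring shortens by R_E/k under the reaction it provides: δ_0 − R_E·δ_{EE} = R_E/k. With 1/k = 0.000111 m/kN, R_E = δ_0 / (δ_{EE} + 1/k) = 1.2004 / (0.007219 + 0.000111) = 163.8 kN.
Vertical equilibrium: R_D = ΣP − R_E = 301.9 − 163.8 = 138.2 kN.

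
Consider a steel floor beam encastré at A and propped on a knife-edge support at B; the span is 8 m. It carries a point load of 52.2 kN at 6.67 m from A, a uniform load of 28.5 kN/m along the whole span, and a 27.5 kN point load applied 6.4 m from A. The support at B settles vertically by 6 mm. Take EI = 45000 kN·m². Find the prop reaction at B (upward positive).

R_B = 142.6 kN

Release the roller at B. Primary structure: cantilever fixed at A.
Deflection at B on the released cantilever, summing each load's contribution:
  point load 52.2 at a = 6.67: Pa²(3L − a)/(6EI) = 6708/EI
  UDL 28.5: wL⁴/(8EI) = 14592/EI
  point load 27.5 at a = 6.4: Pa²(3L − a)/(6EI) = 3304/EI
  δ_0 = 24604/EI
Tip deflection under a unit load at B: L³/(3EI) = 170.7/EI.
With EI = 45000 kN·m²: δ_0 = 0.54675 m and δ_{BB} = 0.003793 m/kN.
Compatibility — the beam at B must follow the support down by 0.006 m: δ_0 − R_B·δ_{BB} = 0.006, so R_B = (0.54675 − 0.006)/0.003793 = 142.6 kN.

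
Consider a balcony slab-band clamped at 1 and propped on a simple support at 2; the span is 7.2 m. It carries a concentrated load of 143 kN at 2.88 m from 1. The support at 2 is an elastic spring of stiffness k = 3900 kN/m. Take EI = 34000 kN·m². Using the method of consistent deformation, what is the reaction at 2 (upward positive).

Choose R_2 as the redundant. The primary structure is the cantilever fixed at 1.
Deflection at 2 on the released cantilever, summing each load's contribution:
  point load 143 at a = 2.88: Pa²(3L − a)/(6EI) = 3701/EI
Flexibility coefficient — unit upward force at 2: δ_{22} = L³/(3EI) = 124.4/EI.
With EI = 34000 kN·m²: δ_0 = 0.10884 m and δ_{22} = 0.003659 m/kN.
Compatibility — the spring shortens by R_2/k under the reaction it provides: δ_0 − R_2·δ_{22} = R_2/k. With 1/k = 0.000256 m/kN, R_2 = δ_0 / (δ_{22} + 1/k) = 0.10884 / (0.003659 + 0.000256) = 27.8 kN.

R_2 = 27.8 kN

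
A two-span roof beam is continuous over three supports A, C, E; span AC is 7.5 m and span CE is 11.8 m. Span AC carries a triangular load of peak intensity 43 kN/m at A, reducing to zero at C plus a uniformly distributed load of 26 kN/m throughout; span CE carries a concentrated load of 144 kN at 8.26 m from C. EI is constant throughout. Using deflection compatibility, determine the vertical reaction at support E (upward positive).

Release continuity at C by inserting a hinge; the redundant is the internal moment M_C. The primary structure is two simply-supported spans AC and CE.
Rotations at C on the released spans (each span's end-slope, ×1/EI):
  span AC: triangular load, peak 43: 7w₀L³/(360EI) = 352.7/EI
  span AC: UDL 26: wL³/(24EI) = 457/EI
  span CE: point load 144 at a = 8.26: Pab(L + b)/(6LEI) = 912.3/EI
  relative rotation θ_0 = (809.8 + 912.3)/EI = 1722/EI
A unit hogging moment at C produces rotation L₁/(3EI) + L₂/(3EI) = 6.433/EI.
Compatibility: M_C·(L₁+L₂)/(3EI) = θ_0, giving M_C = 267.7 kN·m (hogging).
Span CE, ΣM about E: R_C^{CE}·11.8 = 509.8 + 267.7, so R_C^{CE} = 65.88 kN and R_E = 144 − 65.88 = 78.12 kN.

R_E = 78.12 kN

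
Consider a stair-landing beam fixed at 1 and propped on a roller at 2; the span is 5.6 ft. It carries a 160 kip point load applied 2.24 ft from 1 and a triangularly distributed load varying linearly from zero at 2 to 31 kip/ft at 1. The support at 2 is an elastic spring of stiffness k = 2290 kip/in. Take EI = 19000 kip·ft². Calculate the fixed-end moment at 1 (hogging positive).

M_1 = 240.2 kip·ft

Release the roller at 2. Primary structure: cantilever fixed at 1.
Free-end deflection of the primary structure under the applied loading (downward +):
  point load 160 at a = 2.24: Pa²(3L − a)/(6EI) = 1948/EI
  triangular load, peak 31 at the fixed end: w₀L⁴/(30EI) = 1016/EI
  δ_0 = 2964/EI
Flexibility coefficient — unit upward force at 2: δ_{22} = L³/(3EI) = 58.54/EI.
With EI = 19000 kip·ft²: δ_0 = 0.15602 ft and δ_{22} = 0.003081 ft/kip.
Compatibility — the spring shortens by R_2/k under the reaction it provides: δ_0 − R_2·δ_{22} = R_2/k. With 1/k = 1/(2290×12) ft/kip = 0.000036 ft/kip, R_2 = δ_0 / (δ_{22} + 1/k) = 0.15602 / (0.003081 + 0.000036) = 50.05 kip.
Moment equilibrium about 1: M_1 = Σ(load moments about 1) − R_2·L = 520.4 − 50.05×5.6 = 240.2 kip·ft.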